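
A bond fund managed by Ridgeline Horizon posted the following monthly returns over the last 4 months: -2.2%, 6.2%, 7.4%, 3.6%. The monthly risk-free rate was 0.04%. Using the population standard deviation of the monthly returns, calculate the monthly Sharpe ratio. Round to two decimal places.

1.00

r̄ = (-2.2 + 6.2 + 7.4 + 3.6) / 4 = 3.7500%
Population σ = √[Σ(r − r̄)² / 4] = √[54.7500 / 4] = √13.6875 = 3.6997%
Sharpe = (r̄ − rf) / σ = (3.7500 − 0.04) / 3.6997 = 3.7100 / 3.6997 = 1.0028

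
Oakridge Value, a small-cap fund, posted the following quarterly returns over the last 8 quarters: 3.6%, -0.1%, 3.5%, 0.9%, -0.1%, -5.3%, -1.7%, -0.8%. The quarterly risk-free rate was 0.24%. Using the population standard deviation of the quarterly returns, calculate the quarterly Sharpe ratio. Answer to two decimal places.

Mean return r̄ = 0.00 / 8 = 0.0000%
Population σ = √[Σ(r − r̄)² / 8] = √[57.6600 / 8] = √7.2075 = 2.6847%
Sharpe = (r̄ − rf) / σ = (0.0000 − 0.24) / 2.6847 = -0.2400 / 2.6847 = -0.0894

-0.09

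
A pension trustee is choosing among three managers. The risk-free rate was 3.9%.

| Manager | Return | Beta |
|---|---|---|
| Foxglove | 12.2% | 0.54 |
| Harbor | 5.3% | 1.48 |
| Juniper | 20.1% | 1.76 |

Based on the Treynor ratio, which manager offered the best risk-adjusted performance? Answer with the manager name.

Foxglove: Treynor = (12.2% − 3.9%) / 0.54 = 15.370
Harbor: Treynor = (5.3% − 3.9%) / 1.48 = 0.946
Juniper: Treynor = (20.1% − 3.9%) / 1.76 = 9.205
Highest: Foxglove (15.370).

Foxglove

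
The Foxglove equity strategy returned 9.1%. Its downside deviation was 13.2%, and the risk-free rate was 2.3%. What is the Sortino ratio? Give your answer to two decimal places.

Sortino = (Rp − Rf) / σd = (9.1% − 2.3%) / 13.2% = 6.80% / 13.2% = 0.5152

0.52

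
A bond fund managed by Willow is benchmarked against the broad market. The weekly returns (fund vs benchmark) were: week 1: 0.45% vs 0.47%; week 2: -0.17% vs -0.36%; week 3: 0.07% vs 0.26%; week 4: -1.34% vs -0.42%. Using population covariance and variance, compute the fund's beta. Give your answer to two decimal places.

1.42

r̄p = -0.2475%,  r̄m = -0.0125%
Cov = Σ(rp − r̄p)(rm − r̄m) / 4 = 0.2103
Var(rm) = Σ(rm − r̄m)² / 4 = 0.1485
β = Cov / Var = 0.2103 / 0.1485 = 1.4162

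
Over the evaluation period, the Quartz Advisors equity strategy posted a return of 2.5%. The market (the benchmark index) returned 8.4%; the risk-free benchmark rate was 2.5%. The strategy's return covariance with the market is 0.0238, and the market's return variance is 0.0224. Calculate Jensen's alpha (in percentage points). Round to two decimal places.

-6.27

β = Cov / Var = 0.0238 / 0.0224 = 1.0625
E[R] = Rf + β(Rm − Rf) = 2.5% + 1.0625 × (8.4% − 2.5%) = 8.7688%
α = Rp − E[R] = 2.5% − 8.7688% = -6.2688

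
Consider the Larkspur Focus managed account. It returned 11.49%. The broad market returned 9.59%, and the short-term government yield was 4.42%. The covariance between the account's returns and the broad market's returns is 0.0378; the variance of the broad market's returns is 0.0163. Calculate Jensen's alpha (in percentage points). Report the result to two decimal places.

β = Cov / Var = 0.0378 / 0.0163 = 2.3190
E[R] = Rf + β(Rm − Rf) = 4.42% + 2.3190 × (9.59% − 4.42%) = 16.4092%
α = Rp − E[R] = 11.49% − 16.4092% = -4.9192

-4.92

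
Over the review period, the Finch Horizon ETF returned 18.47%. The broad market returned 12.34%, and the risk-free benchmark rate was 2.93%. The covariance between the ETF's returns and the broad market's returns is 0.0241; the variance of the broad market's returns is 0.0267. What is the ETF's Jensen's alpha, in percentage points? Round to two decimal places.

β = Cov / Var = 0.0241 / 0.0267 = 0.9026
E[R] = Rf + β(Rm − Rf) = 2.93% + 0.9026 × (12.34% − 2.93%) = 11.4235%
α = Rp − E[R] = 18.47% − 11.4235% = 7.0465

7.05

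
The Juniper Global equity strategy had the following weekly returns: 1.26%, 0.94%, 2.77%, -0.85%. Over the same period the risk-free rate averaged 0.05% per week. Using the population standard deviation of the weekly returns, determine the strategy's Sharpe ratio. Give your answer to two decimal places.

r̄ = (1.26 + 0.94 + 2.77 − 0.85) / 4 = 1.0300%
Σ(r − r̄)² = (1.26 − 1.0300)² + (0.94 − 1.0300)² + … = 6.6230
σ = √[6.6230 / 4] = 1.2868%
Sharpe = (r̄ − rf) / σ = (1.0300 − 0.05) / 1.2868 = 0.9800 / 1.2868 = 0.7616

0.76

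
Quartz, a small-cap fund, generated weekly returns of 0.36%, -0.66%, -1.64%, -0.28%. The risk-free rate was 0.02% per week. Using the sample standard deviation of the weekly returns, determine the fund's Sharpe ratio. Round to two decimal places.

-0.69

r̄ = (0.36 − 0.66 − 1.64 − 0.28) / 4 = -0.5550%
Σ(r − r̄)² = 2.1011; sample σ = √(2.1011/3) = 0.8369%
Sharpe = (r̄ − rf) / σ = (-0.5550 − 0.02) / 0.8369 = -0.5750 / 0.8369 = -0.6871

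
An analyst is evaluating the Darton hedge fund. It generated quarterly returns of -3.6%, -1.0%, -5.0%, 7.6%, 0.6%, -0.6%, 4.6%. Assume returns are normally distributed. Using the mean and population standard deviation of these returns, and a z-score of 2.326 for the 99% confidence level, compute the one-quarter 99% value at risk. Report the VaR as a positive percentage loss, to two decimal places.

9.16

r̄ = (-3.6 − 1 − 5 + 7.6 + 0.6 − 0.6 + 4.6) / 7 = 0.3714%
Σ(r − r̄)² = (-3.6 − 0.3714)² + (-1 − 0.3714)² + (-5 − 0.3714)² + … = 117.6343
σ = √[117.6343 / 7] = 4.0994%
VaR = −(r̄ − z·σ) = −(0.3714 − 2.326 × 4.0994) = −(-9.1638) = 9.1638%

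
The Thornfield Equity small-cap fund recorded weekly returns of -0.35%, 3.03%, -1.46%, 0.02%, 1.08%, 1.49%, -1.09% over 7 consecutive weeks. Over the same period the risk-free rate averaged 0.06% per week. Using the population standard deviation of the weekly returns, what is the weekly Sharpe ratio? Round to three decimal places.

Mean return r̄ = 2.720 / 7 = 0.3886%
Population σ = √[Σ(r − r̄)² / 7] = √[14.9531 / 7] = √2.1362 = 1.4616%
Sharpe = (r̄ − rf) / σ = (0.3886 − 0.06) / 1.4616 = 0.3286 / 1.4616 = 0.2248

0.225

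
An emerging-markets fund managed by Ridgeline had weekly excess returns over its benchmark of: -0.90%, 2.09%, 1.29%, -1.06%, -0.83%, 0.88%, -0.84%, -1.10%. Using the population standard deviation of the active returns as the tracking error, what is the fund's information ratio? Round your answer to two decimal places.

μ = (-0.9 + 2.09 + 1.29 − 1.06 − 0.83 + 0.88 − 0.84 − 1.1) / 8 = -0.0588%
Population std dev = √[11.3171 / 8] = 1.1894%
IR = μ / tracking error = -0.0588 / 1.1894 = -0.0494

-0.05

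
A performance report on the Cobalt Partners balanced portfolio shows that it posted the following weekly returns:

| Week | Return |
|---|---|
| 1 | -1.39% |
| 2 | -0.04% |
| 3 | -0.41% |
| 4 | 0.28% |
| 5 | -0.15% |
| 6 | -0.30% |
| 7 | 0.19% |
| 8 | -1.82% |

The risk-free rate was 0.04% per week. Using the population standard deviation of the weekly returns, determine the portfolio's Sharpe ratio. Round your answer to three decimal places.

-0.701

μ = (-1.39 − 0.04 − 0.41 + 0.28 − 0.15 − 0.3 + 0.19 − 1.82) / 8 = -0.4550%
Σ(r − μ)² = (-1.39 − (-0.4550))² + (-0.04 − (-0.4550))² + (-0.41 − (-0.4550))² + … = 3.9850
σ = √[3.9850 / 8] = 0.7058%
Sharpe = (μ − rf) / σ = (-0.4550 − 0.04) / 0.7058 = -0.4950 / 0.7058 = -0.7013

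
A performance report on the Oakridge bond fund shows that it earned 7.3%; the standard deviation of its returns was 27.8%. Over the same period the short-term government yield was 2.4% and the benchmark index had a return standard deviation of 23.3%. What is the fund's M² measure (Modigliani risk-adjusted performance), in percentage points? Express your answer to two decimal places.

6.51

Sharpe = (Rp − Rf) / σp = (7.3% − 2.4%) / 27.8% = 0.1763
M² = Rf + Sharpe × σm = 2.4% + 0.1763 × 23.3% = 6.5078%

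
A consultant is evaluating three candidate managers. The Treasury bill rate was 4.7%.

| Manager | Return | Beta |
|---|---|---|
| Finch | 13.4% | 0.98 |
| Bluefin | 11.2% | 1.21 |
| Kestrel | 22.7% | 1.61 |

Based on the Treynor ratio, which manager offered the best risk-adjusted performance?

Finch: Treynor = (13.4% − 4.7%) / 0.98 = 8.878
Bluefin: Treynor = (11.2% − 4.7%) / 1.21 = 5.372
Kestrel: Treynor = (22.7% − 4.7%) / 1.61 = 11.180
Highest: Kestrel (11.180).

Kestrel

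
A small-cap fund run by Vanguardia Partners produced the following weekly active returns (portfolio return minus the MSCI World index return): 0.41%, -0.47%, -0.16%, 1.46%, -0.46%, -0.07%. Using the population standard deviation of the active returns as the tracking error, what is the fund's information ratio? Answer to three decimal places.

0.177

r̄ = (0.41 − 0.47 − 0.16 + 1.46 − 0.46 − 0.07) / 6 = 0.710 / 6 = 0.1183%
Population std dev = √[2.6787 / 6] = 0.6682%
IR = r̄ / tracking error = 0.1183 / 0.6682 = 0.1770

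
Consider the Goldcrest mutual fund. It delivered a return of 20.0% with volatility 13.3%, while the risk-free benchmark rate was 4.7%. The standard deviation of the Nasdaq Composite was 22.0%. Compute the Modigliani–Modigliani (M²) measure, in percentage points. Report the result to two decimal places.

Sharpe = (Rp − Rf) / σp = (20.0% − 4.7%) / 13.3% = 1.1504
M² = Rf + Sharpe × σm = 4.7% + 1.1504 × 22.0% = 30.0088%

30.01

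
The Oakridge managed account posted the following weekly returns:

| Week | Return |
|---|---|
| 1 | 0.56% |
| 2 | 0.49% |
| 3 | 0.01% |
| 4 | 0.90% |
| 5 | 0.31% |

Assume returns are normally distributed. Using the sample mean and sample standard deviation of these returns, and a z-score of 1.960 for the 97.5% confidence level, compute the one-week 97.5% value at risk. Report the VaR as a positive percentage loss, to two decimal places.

0.19

Mean return r̄ = 2.270 / 5 = 0.4540%
Σ(r − r̄)² = (0.56 − 0.4540)² + (0.49 − 0.4540)² + (0.01 − 0.4540)² + … = 0.4293
σ = √[0.4293 / 4] = 0.3276%
VaR = −(r̄ − z·σ) = −(0.4540 − 1.960 × 0.3276) = −(-0.1881) = 0.1881%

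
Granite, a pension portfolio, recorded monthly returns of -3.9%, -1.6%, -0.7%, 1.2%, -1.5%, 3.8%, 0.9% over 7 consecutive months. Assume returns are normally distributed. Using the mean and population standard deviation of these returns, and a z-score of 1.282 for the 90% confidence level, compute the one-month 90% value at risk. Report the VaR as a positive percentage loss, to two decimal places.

3.19

Mean return μ = -1.80 / 7 = -0.2571%
Population std dev = √[36.7371 / 7] = 2.2909%
VaR = −(μ − z·σ) = −(-0.2571 − 1.282 × 2.2909) = −(-3.1940) = 3.1940%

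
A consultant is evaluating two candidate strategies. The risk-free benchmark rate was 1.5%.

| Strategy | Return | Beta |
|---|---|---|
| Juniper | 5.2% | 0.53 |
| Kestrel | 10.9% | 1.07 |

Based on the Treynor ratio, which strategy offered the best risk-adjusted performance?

Kestrel

Juniper: Treynor = (5.2% − 1.5%) / 0.53 = 6.981
Kestrel: Treynor = (10.9% − 1.5%) / 1.07 = 8.785
Highest: Kestrel (8.785).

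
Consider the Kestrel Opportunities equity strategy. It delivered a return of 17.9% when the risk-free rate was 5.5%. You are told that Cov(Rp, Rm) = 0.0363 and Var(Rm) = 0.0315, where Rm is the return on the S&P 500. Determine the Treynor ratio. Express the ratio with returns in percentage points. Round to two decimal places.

10.76

β = Cov / Var = 0.0363 / 0.0315 = 1.1524
Treynor = (Rp − Rf) / β = (17.9% − 5.5%) / 1.1524 = 12.40 / 1.1524 = 10.7602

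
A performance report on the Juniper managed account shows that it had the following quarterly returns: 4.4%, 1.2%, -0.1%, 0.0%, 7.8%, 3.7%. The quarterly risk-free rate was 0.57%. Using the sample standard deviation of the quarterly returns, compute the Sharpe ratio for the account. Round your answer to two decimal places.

r̄ = (4.4 + 1.2 − 0.1 + 0 + 7.8 + 3.7) / 6 = 17.00 / 6 = 2.8333%
Σ(r − r̄)² = (4.4 − 2.8333)² + (1.2 − 2.8333)² + (-0.1 − 2.8333)² + … = 47.1733
sample σ = √(47.1733 / 5) = √9.4347 = 3.0716%
Sharpe = (r̄ − rf) / σ = (2.8333 − 0.57) / 3.0716 = 2.2633 / 3.0716 = 0.7368

0.74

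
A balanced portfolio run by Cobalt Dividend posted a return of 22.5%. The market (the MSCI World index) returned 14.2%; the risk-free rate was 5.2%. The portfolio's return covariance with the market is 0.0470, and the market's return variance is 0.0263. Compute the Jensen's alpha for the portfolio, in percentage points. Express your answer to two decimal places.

1.22

β = Cov / Var = 0.0470 / 0.0263 = 1.7871
E[R] = Rf + β(Rm − Rf) = 5.2% + 1.7871 × (14.2% − 5.2%) = 21.2839%
α = Rp − E[R] = 22.5% − 21.2839% = 1.2161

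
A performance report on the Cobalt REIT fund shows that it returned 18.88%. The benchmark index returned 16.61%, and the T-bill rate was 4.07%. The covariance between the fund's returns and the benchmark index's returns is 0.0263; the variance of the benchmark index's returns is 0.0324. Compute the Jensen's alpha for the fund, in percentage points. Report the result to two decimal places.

4.63

β = Cov / Var = 0.0263 / 0.0324 = 0.8117
E[R] = Rf + β(Rm − Rf) = 4.07% + 0.8117 × (16.61% − 4.07%) = 14.2487%
α = Rp − E[R] = 18.88% − 14.2487% = 4.6313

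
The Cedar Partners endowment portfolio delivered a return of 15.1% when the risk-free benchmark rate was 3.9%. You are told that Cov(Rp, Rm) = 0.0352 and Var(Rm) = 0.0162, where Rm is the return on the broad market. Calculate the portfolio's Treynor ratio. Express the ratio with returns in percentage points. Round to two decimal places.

5.15

β = Cov / Var = 0.0352 / 0.0162 = 2.1728
Treynor = (Rp − Rf) / β = (15.1% − 3.9%) / 2.1728 = 11.20 / 2.1728 = 5.1546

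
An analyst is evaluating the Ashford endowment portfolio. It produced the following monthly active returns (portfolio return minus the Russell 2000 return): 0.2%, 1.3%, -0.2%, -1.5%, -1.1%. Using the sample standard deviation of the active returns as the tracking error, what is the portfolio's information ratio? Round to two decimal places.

r̄ = (0.2 + 1.3 − 0.2 − 1.5 − 1.1) / 5 = -1.30 / 5 = -0.2600%
Σ(r − r̄)² = (0.2 − (-0.2600))² + (1.3 − (-0.2600))² + (-0.2 − (-0.2600))² + … = 4.8920
sample σ = √(4.8920 / 4) = √1.2230 = 1.1059%
IR = r̄ / tracking error = -0.2600 / 1.1059 = -0.2351

-0.24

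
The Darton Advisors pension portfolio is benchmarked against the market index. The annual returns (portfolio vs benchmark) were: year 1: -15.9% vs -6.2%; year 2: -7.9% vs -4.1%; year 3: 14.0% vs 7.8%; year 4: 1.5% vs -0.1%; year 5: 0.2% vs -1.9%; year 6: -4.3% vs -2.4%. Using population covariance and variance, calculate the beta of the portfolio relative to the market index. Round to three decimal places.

r̄p = -2.0667%,  r̄m = -1.1500%
Cov = Σ(rp − r̄p)(rm − r̄m) / 6 = 39.2833
Var(rm) = Σ(rm − r̄m)² / 6 = 19.5892
β = Cov / Var = 39.2833 / 19.5892 = 2.0054

2.005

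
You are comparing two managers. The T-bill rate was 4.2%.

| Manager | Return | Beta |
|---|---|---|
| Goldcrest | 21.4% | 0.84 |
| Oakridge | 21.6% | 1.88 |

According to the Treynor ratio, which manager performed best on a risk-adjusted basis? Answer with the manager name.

Goldcrest: Treynor = (21.4% − 4.2%) / 0.84 = 20.476
Oakridge: Treynor = (21.6% − 4.2%) / 1.88 = 9.255
Highest: Goldcrest (20.476).

Goldcrest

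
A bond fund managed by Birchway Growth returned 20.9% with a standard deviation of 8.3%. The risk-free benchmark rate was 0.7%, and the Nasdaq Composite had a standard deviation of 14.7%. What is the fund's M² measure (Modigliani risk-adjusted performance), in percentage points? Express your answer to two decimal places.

Sharpe = (Rp − Rf) / σp = (20.9% − 0.7%) / 8.3% = 2.4337
M² = Rf + Sharpe × σm = 0.7% + 2.4337 × 14.7% = 36.4754%

36.48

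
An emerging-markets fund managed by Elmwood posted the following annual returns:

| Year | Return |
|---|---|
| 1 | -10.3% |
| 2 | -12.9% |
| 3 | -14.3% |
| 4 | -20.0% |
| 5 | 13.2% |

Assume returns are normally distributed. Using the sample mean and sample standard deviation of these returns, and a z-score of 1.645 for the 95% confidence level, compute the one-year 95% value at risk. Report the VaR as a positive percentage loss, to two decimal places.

29.97

μ = (-10.3 − 12.9 − 14.3 − 20 + 13.2) / 5 = -44.30 / 5 = -8.8600%
Σ(r − μ)² = (-10.3 − (-8.8600))² + (-12.9 − (-8.8600))² + (-14.3 − (-8.8600))² + … = 658.7320
sample σ = √(658.7320 / 4) = √164.6830 = 12.8329%
VaR = −(μ − z·σ) = −(-8.8600 − 1.645 × 12.8329) = −(-29.9701) = 29.9701%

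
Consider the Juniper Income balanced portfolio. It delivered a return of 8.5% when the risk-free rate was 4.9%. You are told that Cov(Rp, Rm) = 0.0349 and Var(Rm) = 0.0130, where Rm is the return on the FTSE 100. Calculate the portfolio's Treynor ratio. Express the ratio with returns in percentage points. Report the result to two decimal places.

β = Cov / Var = 0.0349 / 0.0130 = 2.6846
Treynor = (Rp − Rf) / β = (8.5% − 4.9%) / 2.6846 = 3.60 / 2.6846 = 1.3410

1.34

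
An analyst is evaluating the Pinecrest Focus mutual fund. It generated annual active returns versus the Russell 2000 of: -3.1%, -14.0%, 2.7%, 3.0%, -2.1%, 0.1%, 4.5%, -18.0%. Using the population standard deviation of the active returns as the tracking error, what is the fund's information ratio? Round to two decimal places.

-0.43

r̄ = (-3.1 − 14 + 2.7 + 3 − 2.1 + 0.1 + 4.5 − 18) / 8 = -3.3625%
Population std dev = √[480.1188 / 8] = 7.7469%
IR = r̄ / tracking error = -3.3625 / 7.7469 = -0.4340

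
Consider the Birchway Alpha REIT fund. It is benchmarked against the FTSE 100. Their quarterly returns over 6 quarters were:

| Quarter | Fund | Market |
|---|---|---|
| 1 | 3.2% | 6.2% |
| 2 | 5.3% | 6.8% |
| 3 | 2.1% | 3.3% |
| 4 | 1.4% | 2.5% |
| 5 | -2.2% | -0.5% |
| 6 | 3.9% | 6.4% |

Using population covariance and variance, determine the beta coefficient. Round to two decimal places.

0.87

r̄p = 2.2833%,  r̄m = 4.1167%
Cov = Σ(rp − r̄p)(rm − r̄m) / 6 = 5.9953
Var(rm) = Σ(rm − r̄m)² / 6 = 6.8914
β = Cov / Var = 5.9953 / 6.8914 = 0.8700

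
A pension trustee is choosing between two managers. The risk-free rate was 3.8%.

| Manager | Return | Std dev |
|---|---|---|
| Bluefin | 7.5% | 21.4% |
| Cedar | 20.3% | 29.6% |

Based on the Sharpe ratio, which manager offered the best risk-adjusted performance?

Bluefin: Sharpe ratio = (7.5% − 3.8%) / 21.4% = 0.173
Cedar: Sharpe ratio = (20.3% − 3.8%) / 29.6% = 0.557
Highest: Cedar (0.557).

Cedar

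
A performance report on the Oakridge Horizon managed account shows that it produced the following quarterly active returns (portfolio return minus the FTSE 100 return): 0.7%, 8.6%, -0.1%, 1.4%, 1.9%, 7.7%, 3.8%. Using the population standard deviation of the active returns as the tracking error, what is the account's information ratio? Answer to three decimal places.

μ = (0.7 + 8.6 − 0.1 + 1.4 + 1.9 + 7.7 + 3.8) / 7 = 3.4286%
Σ(r − μ)² = (0.7 − 3.4286)² + (8.6 − 3.4286)² + … = 71.4743
population σ = √(71.4743 / 7) = √10.2106 = 3.1954%
IR = μ / tracking error = 3.4286 / 3.1954 = 1.0730

1.073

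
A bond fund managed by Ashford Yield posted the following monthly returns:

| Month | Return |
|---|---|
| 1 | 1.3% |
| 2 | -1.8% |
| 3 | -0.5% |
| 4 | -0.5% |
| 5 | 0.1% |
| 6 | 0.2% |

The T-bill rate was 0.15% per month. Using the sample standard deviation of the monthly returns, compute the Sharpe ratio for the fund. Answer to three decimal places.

μ = (1.3 − 1.8 − 0.5 − 0.5 + 0.1 + 0.2) / 6 = -0.2000%
Sample σ = √[Σ(r − μ)² / 5] = √[5.2400 / 5] = √1.0480 = 1.0237%
Sharpe = (μ − rf) / σ = (-0.2000 − 0.15) / 1.0237 = -0.3500 / 1.0237 = -0.3419

-0.342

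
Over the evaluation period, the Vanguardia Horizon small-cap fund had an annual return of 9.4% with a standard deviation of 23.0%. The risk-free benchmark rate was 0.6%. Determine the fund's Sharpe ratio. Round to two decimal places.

Sharpe = (Rp − Rf) / σp = (9.4% − 0.6%) / 23.0% = 8.80% / 23.0% = 0.3826

0.38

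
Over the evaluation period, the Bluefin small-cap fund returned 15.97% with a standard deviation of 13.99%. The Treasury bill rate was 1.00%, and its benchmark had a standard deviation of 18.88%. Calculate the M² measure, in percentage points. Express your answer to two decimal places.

Sharpe = (Rp − Rf) / σp = (15.97% − 1.00%) / 13.99% = 1.0701
M² = Rf + Sharpe × σm = 1.00% + 1.0701 × 18.88% = 21.2035%

21.20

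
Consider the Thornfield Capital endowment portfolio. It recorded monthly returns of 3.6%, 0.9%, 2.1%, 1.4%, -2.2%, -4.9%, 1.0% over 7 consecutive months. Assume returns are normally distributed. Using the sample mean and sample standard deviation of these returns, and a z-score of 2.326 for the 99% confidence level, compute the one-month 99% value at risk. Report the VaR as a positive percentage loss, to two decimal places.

6.41

Mean return r̄ = 1.90 / 7 = 0.2714%
Σ(r − r̄)² = (3.6 − 0.2714)² + (0.9 − 0.2714)² + (2.1 − 0.2714)² + … = 49.4743
sample σ = √(49.4743 / 6) = √8.2457 = 2.8715%
VaR = −(r̄ − z·σ) = −(0.2714 − 2.326 × 2.8715) = −(-6.4077) = 6.4077%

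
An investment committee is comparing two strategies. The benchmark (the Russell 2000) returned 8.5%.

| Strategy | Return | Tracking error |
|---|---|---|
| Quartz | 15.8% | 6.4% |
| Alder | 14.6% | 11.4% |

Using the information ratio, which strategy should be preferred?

Quartz: IR = (15.8% − 8.5%) / 6.4% = 1.141
Alder: IR = (14.6% − 8.5%) / 11.4% = 0.535
Highest: Quartz (1.141).

Quartz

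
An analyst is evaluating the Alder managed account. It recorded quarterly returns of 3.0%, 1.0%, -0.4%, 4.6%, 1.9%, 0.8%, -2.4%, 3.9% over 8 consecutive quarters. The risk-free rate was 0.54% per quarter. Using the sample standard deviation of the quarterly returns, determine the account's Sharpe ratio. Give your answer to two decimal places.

0.44

r̄ = (3 + 1 − 0.4 + 4.6 + 1.9 + 0.8 − 2.4 + 3.9) / 8 = 1.5500%
Σ(r − r̄)² = (3 − 1.5500)² + (1 − 1.5500)² + (-0.4 − 1.5500)² + … = 37.3200
sample σ = √(37.3200 / 7) = √5.3314 = 2.3090%
Sharpe = (r̄ − rf) / σ = (1.5500 − 0.54) / 2.3090 = 1.0100 / 2.3090 = 0.4374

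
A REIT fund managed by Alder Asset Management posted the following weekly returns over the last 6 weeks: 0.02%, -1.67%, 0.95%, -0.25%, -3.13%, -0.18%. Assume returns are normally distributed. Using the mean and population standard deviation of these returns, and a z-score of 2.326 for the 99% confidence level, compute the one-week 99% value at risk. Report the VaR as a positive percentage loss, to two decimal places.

r̄ = (0.02 − 1.67 + 0.95 − 0.25 − 3.13 − 0.18) / 6 = -4.260 / 6 = -0.7100%
Population σ = √[Σ(r − r̄)² / 6] = √[10.5590 / 6] = √1.7598 = 1.3266%
VaR = −(r̄ − z·σ) = −(-0.7100 − 2.326 × 1.3266) = −(-3.7957) = 3.7957%

3.80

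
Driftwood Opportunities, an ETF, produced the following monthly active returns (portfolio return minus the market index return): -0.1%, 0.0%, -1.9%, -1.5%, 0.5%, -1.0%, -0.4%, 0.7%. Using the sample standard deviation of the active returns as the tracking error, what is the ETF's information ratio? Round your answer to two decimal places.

-0.50

μ = (-0.1 + 0 − 1.9 − 1.5 + 0.5 − 1 − 0.4 + 0.7) / 8 = -0.4625%
Σ(r − μ)² = 6.0588; sample σ = √(6.0588/7) = 0.9303%
IR = μ / tracking error = -0.4625 / 0.9303 = -0.4972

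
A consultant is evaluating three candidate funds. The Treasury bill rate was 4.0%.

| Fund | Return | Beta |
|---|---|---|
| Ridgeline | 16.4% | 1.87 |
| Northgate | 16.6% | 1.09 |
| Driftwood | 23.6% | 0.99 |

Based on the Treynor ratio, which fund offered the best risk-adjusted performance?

Driftwood

Ridgeline: Treynor = (16.4% − 4.0%) / 1.87 = 6.631
Northgate: Treynor = (16.6% − 4.0%) / 1.09 = 11.560
Driftwood: Treynor = (23.6% − 4.0%) / 0.99 = 19.798
Highest: Driftwood (19.798).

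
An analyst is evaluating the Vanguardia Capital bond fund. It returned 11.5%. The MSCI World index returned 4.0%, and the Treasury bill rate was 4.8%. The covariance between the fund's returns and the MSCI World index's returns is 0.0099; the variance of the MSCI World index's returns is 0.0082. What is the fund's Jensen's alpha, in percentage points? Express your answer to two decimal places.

β = Cov / Var = 0.0099 / 0.0082 = 1.2073
E[R] = Rf + β(Rm − Rf) = 4.8% + 1.2073 × (4.0% − 4.8%) = 3.8342%
α = Rp − E[R] = 11.5% − 3.8342% = 7.6658

7.67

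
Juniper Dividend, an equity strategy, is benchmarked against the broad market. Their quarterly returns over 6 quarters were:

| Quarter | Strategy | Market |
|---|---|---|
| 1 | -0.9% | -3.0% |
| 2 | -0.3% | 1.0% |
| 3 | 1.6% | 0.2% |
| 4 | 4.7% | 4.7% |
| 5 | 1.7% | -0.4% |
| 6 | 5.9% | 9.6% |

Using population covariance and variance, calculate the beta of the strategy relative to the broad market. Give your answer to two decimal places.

r̄p = 2.1167%,  r̄m = 2.0167%
Cov = Σ(rp − r̄p)(rm − r̄m) / 6 = 9.1931
Var(rm) = Σ(rm − r̄m)² / 6 = 16.6747
β = Cov / Var = 9.1931 / 16.6747 = 0.5513

0.55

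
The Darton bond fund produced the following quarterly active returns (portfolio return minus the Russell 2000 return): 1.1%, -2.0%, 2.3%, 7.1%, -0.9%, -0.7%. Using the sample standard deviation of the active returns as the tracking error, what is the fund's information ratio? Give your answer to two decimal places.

0.35

μ = (1.1 − 2 + 2.3 + 7.1 − 0.9 − 0.7) / 6 = 1.1500%
Σ(r − μ)² = (1.1 − 1.1500)² + (-2 − 1.1500)² + (2.3 − 1.1500)² + … = 54.2750
σ = √[54.2750 / 5] = 3.2947%
IR = μ / tracking error = 1.1500 / 3.2947 = 0.3490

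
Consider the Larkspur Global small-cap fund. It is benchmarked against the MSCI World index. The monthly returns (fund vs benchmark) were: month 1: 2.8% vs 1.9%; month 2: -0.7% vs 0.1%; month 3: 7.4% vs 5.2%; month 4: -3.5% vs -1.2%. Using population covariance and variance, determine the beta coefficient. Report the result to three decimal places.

r̄p = 1.5000%,  r̄m = 1.5000%
Cov = Σ(rp − r̄p)(rm − r̄m) / 4 = 9.7325
Var(rm) = Σ(rm − r̄m)² / 4 = 5.7750
β = Cov / Var = 9.7325 / 5.7750 = 1.6853

1.685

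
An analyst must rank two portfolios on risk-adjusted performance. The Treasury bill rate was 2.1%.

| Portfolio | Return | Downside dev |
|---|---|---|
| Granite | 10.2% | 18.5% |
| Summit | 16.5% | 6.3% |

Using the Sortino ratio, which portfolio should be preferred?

Granite: Sortino ratio = (10.2% − 2.1%) / 18.5% = 0.438
Summit: Sortino ratio = (16.5% − 2.1%) / 6.3% = 2.286
Highest: Summit (2.286).

Summit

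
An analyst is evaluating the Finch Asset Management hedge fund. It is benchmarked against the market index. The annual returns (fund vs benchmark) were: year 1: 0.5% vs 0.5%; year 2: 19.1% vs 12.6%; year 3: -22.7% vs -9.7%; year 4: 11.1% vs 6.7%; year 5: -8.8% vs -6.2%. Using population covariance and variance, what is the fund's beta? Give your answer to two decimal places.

1.77

r̄p = -0.1600%,  r̄m = 0.7800%
Cov = Σ(rp − r̄p)(rm − r̄m) / 5 = 118.1308
Var(rm) = Σ(rm − r̄m)² / 5 = 66.6776
β = Cov / Var = 118.1308 / 66.6776 = 1.7717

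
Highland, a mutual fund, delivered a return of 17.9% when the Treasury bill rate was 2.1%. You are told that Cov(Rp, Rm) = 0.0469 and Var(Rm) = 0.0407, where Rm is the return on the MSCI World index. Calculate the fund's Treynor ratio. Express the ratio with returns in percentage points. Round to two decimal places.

β = Cov / Var = 0.0469 / 0.0407 = 1.1523
Treynor = (Rp − Rf) / β = (17.9% − 2.1%) / 1.1523 = 15.80 / 1.1523 = 13.7117

13.71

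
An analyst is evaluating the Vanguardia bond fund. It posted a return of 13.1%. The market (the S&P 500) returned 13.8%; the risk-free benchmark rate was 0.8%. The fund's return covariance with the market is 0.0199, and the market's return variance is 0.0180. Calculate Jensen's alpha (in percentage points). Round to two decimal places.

β = Cov / Var = 0.0199 / 0.0180 = 1.1056
E[R] = Rf + β(Rm − Rf) = 0.8% + 1.1056 × (13.8% − 0.8%) = 15.1728%
α = Rp − E[R] = 13.1% − 15.1728% = -2.0728

-2.07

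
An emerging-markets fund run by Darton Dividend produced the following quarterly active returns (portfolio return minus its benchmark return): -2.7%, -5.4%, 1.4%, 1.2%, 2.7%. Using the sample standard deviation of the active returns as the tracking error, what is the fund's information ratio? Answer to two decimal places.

-0.17

r̄ = (-2.7 − 5.4 + 1.4 + 1.2 + 2.7) / 5 = -0.5600%
Sample σ = √[Σ(r − r̄)² / 4] = √[45.5720 / 4] = √11.3930 = 3.3754%
IR = r̄ / tracking error = -0.5600 / 3.3754 = -0.1659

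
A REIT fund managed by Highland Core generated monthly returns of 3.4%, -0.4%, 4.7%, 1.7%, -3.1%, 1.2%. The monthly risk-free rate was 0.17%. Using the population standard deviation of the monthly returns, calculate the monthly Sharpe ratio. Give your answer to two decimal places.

Mean return r̄ = 7.50 / 6 = 1.2500%
Σ(r − r̄)² = 38.3750; population σ = √(38.3750/6) = 2.5290%
Sharpe = (r̄ − rf) / σ = (1.2500 − 0.17) / 2.5290 = 1.0800 / 2.5290 = 0.4270

0.43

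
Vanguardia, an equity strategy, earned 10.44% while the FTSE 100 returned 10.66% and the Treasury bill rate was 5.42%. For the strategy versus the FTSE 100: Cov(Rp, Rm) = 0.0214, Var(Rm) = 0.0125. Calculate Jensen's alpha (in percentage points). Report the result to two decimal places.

-3.95

β = Cov / Var = 0.0214 / 0.0125 = 1.7120
E[R] = Rf + β(Rm − Rf) = 5.42% + 1.7120 × (10.66% − 5.42%) = 14.3909%
α = Rp − E[R] = 10.44% − 14.3909% = -3.9509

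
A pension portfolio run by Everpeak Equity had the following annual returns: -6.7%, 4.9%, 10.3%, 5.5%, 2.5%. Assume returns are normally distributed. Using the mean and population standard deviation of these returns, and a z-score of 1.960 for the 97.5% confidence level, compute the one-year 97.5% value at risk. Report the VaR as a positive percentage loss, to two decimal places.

7.68

r̄ = (-6.7 + 4.9 + 10.3 + 5.5 + 2.5) / 5 = 16.50 / 5 = 3.3000%
Population σ = √[Σ(r − r̄)² / 5] = √[157.0400 / 5] = √31.4080 = 5.6043%
VaR = −(r̄ − z·σ) = −(3.3000 − 1.960 × 5.6043) = −(-7.6844) = 7.6844%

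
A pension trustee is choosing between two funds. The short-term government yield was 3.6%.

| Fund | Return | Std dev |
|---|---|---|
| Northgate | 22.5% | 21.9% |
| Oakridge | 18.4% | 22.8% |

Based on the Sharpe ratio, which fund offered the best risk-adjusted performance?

Northgate: Sharpe ratio = (22.5% − 3.6%) / 21.9% = 0.863
Oakridge: Sharpe ratio = (18.4% − 3.6%) / 22.8% = 0.649
Highest: Northgate (0.863).

Northgate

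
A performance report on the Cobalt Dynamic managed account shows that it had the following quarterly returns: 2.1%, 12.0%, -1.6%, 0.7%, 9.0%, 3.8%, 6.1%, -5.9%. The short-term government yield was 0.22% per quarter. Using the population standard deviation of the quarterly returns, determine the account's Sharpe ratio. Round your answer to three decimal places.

0.566

μ = (2.1 + 12 − 1.6 + 0.7 + 9 + 3.8 + 6.1 − 5.9) / 8 = 26.20 / 8 = 3.2750%
Population σ = √[Σ(r − μ)² / 8] = √[233.1150 / 8] = √29.1394 = 5.3981%
Sharpe = (μ − rf) / σ = (3.2750 − 0.22) / 5.3981 = 3.0550 / 5.3981 = 0.5659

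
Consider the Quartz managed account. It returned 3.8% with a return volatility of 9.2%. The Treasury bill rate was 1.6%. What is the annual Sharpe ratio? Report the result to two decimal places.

0.24

Sharpe = (Rp − Rf) / σp = (3.8% − 1.6%) / 9.2% = 2.20% / 9.2% = 0.2391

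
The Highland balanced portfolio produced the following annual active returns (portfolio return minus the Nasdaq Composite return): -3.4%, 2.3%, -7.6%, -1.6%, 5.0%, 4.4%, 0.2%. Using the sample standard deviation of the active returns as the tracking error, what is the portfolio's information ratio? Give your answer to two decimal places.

-0.02

r̄ = (-3.4 + 2.3 − 7.6 − 1.6 + 5 + 4.4 + 0.2) / 7 = -0.1000%
Sample σ = √[Σ(r − r̄)² / 6] = √[121.5000 / 6] = √20.2500 = 4.5000%
IR = r̄ / tracking error = -0.1000 / 4.5000 = -0.0222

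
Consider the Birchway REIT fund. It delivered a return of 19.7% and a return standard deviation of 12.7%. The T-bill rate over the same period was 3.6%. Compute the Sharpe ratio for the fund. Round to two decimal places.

Sharpe = (Rp − Rf) / σp = (19.7% − 3.6%) / 12.7% = 16.10% / 12.7% = 1.2677

1.27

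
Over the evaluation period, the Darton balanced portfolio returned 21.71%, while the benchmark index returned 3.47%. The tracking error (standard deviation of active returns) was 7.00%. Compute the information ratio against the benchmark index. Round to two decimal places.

IR = (Rp − Rb) / TE = (21.71% − 3.47%) / 7.00% = 18.24% / 7.00% = 2.6057

2.61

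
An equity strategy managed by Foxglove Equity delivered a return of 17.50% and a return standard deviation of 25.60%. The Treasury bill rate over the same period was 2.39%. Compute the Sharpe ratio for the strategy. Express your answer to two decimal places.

Sharpe = (Rp − Rf) / σp = (17.50% − 2.39%) / 25.60% = 15.11% / 25.60% = 0.5902

0.59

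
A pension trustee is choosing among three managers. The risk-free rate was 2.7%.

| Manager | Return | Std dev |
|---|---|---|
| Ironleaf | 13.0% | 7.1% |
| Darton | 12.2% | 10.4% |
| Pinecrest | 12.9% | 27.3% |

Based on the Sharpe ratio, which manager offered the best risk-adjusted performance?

Ironleaf: Sharpe ratio = (13.0% − 2.7%) / 7.1% = 1.451
Darton: Sharpe ratio = (12.2% − 2.7%) / 10.4% = 0.913
Pinecrest: Sharpe ratio = (12.9% − 2.7%) / 27.3% = 0.374
Highest: Ironleaf (1.451).

Ironleaf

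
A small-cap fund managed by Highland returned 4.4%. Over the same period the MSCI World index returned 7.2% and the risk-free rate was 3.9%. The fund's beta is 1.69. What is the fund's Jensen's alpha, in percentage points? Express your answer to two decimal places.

-5.08

CAPM expected return = Rf + β(Rm − Rf) = 3.9% + 1.69 × (7.2% − 3.9%) = 3.9 + 1.69 × 3.30 = 9.4770%
Jensen's α = Rp − E[R] = 4.4% − 9.4770% = -5.0770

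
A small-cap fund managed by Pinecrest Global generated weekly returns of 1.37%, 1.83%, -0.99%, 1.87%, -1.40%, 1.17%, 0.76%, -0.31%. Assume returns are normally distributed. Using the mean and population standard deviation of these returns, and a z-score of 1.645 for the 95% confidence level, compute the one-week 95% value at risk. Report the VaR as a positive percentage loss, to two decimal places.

1.43

μ = (1.37 + 1.83 − 0.99 + 1.87 − 1.4 + 1.17 + 0.76 − 0.31) / 8 = 4.300 / 8 = 0.5375%
Population σ = √[Σ(r − μ)² / 8] = √[11.3942 / 8] = √1.4243 = 1.1934%
VaR = −(μ − z·σ) = −(0.5375 − 1.645 × 1.1934) = −(-1.4256) = 1.4256%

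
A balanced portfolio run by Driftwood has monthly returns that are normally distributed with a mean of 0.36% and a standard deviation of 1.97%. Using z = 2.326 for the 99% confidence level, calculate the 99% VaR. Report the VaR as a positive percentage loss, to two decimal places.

4.22

VaR (as % loss) = −(μ − z·σ) = −(0.36% − 2.326 × 1.97%) = −(-4.22222%) = 4.22222%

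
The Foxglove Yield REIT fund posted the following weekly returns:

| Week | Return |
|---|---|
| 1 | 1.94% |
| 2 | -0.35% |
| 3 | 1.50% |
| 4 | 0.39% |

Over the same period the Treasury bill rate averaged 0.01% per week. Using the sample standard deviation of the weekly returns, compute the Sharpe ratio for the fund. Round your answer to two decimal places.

r̄ = (1.94 − 0.35 + 1.5 + 0.39) / 4 = 0.8700%
Sample std dev = √[3.2606 / 3] = 1.0425%
Sharpe = (r̄ − rf) / σ = (0.8700 − 0.01) / 1.0425 = 0.8600 / 1.0425 = 0.8249

0.82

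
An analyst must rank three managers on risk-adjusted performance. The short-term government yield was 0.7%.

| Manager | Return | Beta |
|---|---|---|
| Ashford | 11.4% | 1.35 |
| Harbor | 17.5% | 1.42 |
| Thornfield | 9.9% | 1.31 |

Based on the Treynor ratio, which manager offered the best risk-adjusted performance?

Ashford: Treynor = (11.4% − 0.7%) / 1.35 = 7.926
Harbor: Treynor = (17.5% − 0.7%) / 1.42 = 11.831
Thornfield: Treynor = (9.9% − 0.7%) / 1.31 = 7.023
Highest: Harbor (11.831).

Harbor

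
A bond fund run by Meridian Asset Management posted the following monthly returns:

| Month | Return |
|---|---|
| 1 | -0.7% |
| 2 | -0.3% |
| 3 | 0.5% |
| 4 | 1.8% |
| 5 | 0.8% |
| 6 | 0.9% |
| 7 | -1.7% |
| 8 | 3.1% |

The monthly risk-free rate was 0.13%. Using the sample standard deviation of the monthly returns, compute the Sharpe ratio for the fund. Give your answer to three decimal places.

r̄ = (-0.7 − 0.3 + 0.5 + 1.8 + 0.8 + 0.9 − 1.7 + 3.1) / 8 = 4.40 / 8 = 0.5500%
Sample σ = √[Σ(r − r̄)² / 7] = √[15.6000 / 7] = √2.2286 = 1.4928%
Sharpe = (r̄ − rf) / σ = (0.5500 − 0.13) / 1.4928 = 0.4200 / 1.4928 = 0.2814

0.281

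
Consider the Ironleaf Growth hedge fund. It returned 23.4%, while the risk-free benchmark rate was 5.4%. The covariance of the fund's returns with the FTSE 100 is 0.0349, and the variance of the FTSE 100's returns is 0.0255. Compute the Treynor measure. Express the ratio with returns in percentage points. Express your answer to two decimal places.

β = Cov / Var = 0.0349 / 0.0255 = 1.3686
Treynor = (Rp − Rf) / β = (23.4% − 5.4%) / 1.3686 = 18.00 / 1.3686 = 13.1521

13.15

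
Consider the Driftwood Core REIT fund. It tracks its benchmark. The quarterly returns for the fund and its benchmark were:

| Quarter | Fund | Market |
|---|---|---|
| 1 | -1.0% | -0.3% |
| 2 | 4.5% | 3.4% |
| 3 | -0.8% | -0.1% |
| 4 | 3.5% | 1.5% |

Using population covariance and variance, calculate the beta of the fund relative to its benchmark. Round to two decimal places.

1.58

r̄p = 1.5500%,  r̄m = 1.1250%
Cov = Σ(rp − r̄p)(rm − r̄m) / 4 = 3.4888
Var(rm) = Σ(rm − r̄m)² / 4 = 2.2119
β = Cov / Var = 3.4888 / 2.2119 = 1.5773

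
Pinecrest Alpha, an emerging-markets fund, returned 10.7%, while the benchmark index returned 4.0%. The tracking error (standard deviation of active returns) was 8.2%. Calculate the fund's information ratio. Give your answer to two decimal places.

0.82

IR = (Rp − Rb) / TE = (10.7% − 4.0%) / 8.2% = 6.70% / 8.2% = 0.8171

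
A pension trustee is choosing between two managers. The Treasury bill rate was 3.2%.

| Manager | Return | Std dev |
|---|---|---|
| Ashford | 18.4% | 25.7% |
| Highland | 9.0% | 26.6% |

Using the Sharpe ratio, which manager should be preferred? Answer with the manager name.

Ashford: Sharpe ratio = (18.4% − 3.2%) / 25.7% = 0.591
Highland: Sharpe ratio = (9.0% − 3.2%) / 26.6% = 0.218
Highest: Ashford (0.591).

Ashford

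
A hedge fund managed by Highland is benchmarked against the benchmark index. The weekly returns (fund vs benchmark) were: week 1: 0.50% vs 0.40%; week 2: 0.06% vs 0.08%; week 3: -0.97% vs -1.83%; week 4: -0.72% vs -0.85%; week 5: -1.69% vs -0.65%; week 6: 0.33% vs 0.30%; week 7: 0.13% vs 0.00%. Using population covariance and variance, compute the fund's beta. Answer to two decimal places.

r̄p = -0.3371%,  r̄m = -0.3643%
Cov = Σ(rp − r̄p)(rm − r̄m) / 7 = 0.4185
Var(rm) = Σ(rm − r̄m)² / 7 = 0.5459
β = Cov / Var = 0.4185 / 0.5459 = 0.7666

0.77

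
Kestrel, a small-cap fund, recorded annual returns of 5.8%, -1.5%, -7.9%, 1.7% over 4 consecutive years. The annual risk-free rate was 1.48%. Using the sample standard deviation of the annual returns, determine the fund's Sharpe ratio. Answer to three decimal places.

-0.338

Mean return μ = -1.90 / 4 = -0.4750%
Sample std dev = √[100.2875 / 3] = 5.7818%
Sharpe = (μ − rf) / σ = (-0.4750 − 1.48) / 5.7818 = -1.9550 / 5.7818 = -0.3381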